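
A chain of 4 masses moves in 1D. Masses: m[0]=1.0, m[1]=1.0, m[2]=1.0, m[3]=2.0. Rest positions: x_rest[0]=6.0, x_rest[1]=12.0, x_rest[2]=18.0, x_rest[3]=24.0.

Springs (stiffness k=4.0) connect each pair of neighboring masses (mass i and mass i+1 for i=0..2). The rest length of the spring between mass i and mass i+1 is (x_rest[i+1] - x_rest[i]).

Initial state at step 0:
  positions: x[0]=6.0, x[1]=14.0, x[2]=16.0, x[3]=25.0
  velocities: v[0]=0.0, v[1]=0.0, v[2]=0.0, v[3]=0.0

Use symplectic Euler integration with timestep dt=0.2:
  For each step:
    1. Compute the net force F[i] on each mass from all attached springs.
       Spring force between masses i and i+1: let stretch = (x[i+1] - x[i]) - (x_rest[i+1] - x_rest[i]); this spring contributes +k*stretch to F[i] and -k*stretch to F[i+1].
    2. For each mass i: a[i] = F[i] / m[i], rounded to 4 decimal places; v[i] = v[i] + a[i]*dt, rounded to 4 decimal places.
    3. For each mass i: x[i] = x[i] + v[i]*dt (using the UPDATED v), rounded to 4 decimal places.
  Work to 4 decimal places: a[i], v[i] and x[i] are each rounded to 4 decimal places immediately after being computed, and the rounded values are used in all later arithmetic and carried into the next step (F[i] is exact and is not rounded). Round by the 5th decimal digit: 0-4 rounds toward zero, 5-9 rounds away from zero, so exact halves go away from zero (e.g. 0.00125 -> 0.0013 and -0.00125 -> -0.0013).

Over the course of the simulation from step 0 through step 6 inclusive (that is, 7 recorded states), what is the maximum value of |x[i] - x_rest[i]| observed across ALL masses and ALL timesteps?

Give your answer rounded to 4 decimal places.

Answer: 2.7562

Derivation:
Step 0: x=[6.0000 14.0000 16.0000 25.0000] v=[0.0000 0.0000 0.0000 0.0000]
Step 1: x=[6.3200 13.0400 17.1200 24.7600] v=[1.6000 -4.8000 5.6000 -1.2000]
Step 2: x=[6.7552 11.6576 18.8096 24.3888] v=[2.1760 -6.9120 8.4480 -1.8560]
Step 3: x=[7.0148 10.6351 20.2476 24.0513] v=[1.2979 -5.1123 7.1898 -1.6877]
Step 4: x=[6.8936 10.5714 20.7562 23.8895] v=[-0.6059 -0.3185 2.5428 -0.8092]
Step 5: x=[6.4009 11.5488 20.1365 23.9570] v=[-2.4637 4.8871 -3.0984 0.3375]
Step 6: x=[5.7718 13.0766 18.7541 24.1989] v=[-3.1454 7.6389 -6.9122 1.2093]
Max displacement = 2.7562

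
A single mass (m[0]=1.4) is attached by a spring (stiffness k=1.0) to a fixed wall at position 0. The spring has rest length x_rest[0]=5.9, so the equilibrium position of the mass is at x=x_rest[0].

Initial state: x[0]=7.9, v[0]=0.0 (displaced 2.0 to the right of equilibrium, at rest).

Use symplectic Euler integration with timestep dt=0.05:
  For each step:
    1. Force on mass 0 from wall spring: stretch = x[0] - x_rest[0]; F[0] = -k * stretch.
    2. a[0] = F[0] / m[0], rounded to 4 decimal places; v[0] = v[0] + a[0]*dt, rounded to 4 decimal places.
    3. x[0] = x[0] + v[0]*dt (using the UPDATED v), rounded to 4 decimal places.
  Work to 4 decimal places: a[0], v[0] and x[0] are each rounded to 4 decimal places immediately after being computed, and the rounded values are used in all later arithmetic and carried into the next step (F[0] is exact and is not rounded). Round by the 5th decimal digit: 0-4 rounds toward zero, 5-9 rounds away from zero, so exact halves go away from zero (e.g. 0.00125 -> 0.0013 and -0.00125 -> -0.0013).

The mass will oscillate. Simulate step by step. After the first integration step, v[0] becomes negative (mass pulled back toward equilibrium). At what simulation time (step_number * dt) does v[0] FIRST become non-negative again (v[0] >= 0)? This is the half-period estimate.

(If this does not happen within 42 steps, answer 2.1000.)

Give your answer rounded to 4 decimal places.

Answer: 2.1000

Derivation:
Step 0: x=[7.9000] v=[0.0000]
Step 1: x=[7.8964] v=[-0.0714]
Step 2: x=[7.8893] v=[-0.1427]
Step 3: x=[7.8786] v=[-0.2137]
Step 4: x=[7.8644] v=[-0.2844]
Step 5: x=[7.8467] v=[-0.3546]
Step 6: x=[7.8255] v=[-0.4241]
Step 7: x=[7.8009] v=[-0.4929]
Step 8: x=[7.7729] v=[-0.5608]
Step 9: x=[7.7415] v=[-0.6277]
Step 10: x=[7.7068] v=[-0.6935]
Step 11: x=[7.6689] v=[-0.7580]
Step 12: x=[7.6278] v=[-0.8212]
Step 13: x=[7.5837] v=[-0.8829]
Step 14: x=[7.5366] v=[-0.9430]
Step 15: x=[7.4865] v=[-1.0015]
Step 16: x=[7.4336] v=[-1.0582]
Step 17: x=[7.3780] v=[-1.1130]
Step 18: x=[7.3197] v=[-1.1658]
Step 19: x=[7.2589] v=[-1.2165]
Step 20: x=[7.1957] v=[-1.2650]
Step 21: x=[7.1301] v=[-1.3113]
Step 22: x=[7.0623] v=[-1.3552]
Step 23: x=[6.9925] v=[-1.3967]
Step 24: x=[6.9207] v=[-1.4357]
Step 25: x=[6.8471] v=[-1.4722]
Step 26: x=[6.7718] v=[-1.5060]
Step 27: x=[6.6949] v=[-1.5371]
Step 28: x=[6.6166] v=[-1.5655]
Step 29: x=[6.5370] v=[-1.5911]
Step 30: x=[6.4563] v=[-1.6139]
Step 31: x=[6.3746] v=[-1.6338]
Step 32: x=[6.2921] v=[-1.6508]
Step 33: x=[6.2089] v=[-1.6648]
Step 34: x=[6.1251] v=[-1.6758]
Step 35: x=[6.0409] v=[-1.6838]
Step 36: x=[5.9565] v=[-1.6888]
Step 37: x=[5.8720] v=[-1.6908]
Step 38: x=[5.7875] v=[-1.6898]
Step 39: x=[5.7032] v=[-1.6858]
Step 40: x=[5.6193] v=[-1.6788]
Step 41: x=[5.5359] v=[-1.6688]
Step 42: x=[5.4531] v=[-1.6558]
v[0] did not become non-negative within 42 steps; using fallback time=2.1000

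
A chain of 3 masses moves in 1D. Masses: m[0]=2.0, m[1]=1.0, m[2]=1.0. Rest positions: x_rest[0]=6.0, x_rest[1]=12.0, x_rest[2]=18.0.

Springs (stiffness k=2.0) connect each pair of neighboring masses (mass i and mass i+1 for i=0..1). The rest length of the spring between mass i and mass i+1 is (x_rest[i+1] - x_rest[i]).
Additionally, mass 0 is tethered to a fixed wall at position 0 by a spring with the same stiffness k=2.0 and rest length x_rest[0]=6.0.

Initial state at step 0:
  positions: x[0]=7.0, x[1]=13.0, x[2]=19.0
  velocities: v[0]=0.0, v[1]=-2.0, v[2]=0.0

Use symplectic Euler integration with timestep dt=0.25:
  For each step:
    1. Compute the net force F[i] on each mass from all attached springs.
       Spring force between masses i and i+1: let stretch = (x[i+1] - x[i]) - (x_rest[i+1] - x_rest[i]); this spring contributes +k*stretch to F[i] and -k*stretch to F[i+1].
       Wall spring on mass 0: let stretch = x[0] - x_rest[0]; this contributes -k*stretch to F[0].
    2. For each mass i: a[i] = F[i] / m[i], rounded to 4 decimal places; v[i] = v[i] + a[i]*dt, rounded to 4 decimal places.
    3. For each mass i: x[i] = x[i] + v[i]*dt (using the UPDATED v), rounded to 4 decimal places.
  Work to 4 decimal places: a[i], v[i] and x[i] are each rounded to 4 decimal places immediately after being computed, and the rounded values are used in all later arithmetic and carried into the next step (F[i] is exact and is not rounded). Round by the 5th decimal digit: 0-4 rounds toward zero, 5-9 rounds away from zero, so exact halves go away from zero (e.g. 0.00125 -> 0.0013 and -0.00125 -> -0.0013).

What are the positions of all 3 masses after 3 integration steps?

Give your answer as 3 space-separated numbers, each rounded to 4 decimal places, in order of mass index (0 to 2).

Step 0: x=[7.0000 13.0000 19.0000] v=[0.0000 -2.0000 0.0000]
Step 1: x=[6.9375 12.5000 19.0000] v=[-0.2500 -2.0000 0.0000]
Step 2: x=[6.7891 12.1172 18.9375] v=[-0.5938 -1.5313 -0.2500]
Step 3: x=[6.5493 11.9209 18.7725] v=[-0.9591 -0.7852 -0.6602]

Answer: 6.5493 11.9209 18.7725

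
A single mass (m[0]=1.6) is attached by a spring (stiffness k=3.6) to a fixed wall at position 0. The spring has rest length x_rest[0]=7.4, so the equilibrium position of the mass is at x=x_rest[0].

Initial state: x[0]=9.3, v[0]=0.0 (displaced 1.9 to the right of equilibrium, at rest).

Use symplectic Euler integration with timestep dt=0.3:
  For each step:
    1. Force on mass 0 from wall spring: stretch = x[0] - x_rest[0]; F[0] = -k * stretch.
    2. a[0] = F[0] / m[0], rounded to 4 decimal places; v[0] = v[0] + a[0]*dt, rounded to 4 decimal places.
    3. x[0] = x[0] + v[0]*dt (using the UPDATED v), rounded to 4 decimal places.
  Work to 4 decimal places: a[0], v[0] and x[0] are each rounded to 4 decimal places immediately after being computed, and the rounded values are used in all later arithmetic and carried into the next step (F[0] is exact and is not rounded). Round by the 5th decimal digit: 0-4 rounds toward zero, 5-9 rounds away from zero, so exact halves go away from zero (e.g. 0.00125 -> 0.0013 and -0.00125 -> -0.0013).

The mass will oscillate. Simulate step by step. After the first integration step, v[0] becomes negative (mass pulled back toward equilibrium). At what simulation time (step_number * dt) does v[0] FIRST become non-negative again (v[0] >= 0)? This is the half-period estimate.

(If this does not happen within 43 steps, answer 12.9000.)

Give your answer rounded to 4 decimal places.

Step 0: x=[9.3000] v=[0.0000]
Step 1: x=[8.9153] v=[-1.2825]
Step 2: x=[8.2237] v=[-2.3053]
Step 3: x=[7.3653] v=[-2.8613]
Step 4: x=[6.5139] v=[-2.8379]
Step 5: x=[5.8420] v=[-2.2398]
Step 6: x=[5.4855] v=[-1.1882]
Step 7: x=[5.5167] v=[0.1041]
First v>=0 after going negative at step 7, time=2.1000

Answer: 2.1000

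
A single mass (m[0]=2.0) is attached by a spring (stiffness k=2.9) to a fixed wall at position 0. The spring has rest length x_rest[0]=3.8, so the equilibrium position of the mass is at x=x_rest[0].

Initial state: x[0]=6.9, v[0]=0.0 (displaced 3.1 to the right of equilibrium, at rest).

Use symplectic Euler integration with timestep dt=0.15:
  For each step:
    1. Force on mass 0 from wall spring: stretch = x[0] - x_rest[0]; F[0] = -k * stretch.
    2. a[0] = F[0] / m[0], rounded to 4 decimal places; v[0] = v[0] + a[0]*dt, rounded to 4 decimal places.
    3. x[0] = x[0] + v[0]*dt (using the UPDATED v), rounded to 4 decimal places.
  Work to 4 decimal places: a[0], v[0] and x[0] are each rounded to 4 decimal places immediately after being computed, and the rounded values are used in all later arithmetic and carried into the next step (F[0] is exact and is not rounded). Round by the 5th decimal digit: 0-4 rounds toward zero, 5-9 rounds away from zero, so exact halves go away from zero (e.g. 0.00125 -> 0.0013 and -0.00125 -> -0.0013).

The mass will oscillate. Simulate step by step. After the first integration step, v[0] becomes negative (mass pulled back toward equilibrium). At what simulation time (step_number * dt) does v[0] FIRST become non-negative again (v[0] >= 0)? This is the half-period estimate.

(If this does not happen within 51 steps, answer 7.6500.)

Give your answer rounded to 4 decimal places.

Answer: 2.7000

Derivation:
Step 0: x=[6.9000] v=[0.0000]
Step 1: x=[6.7989] v=[-0.6743]
Step 2: x=[6.5999] v=[-1.3266]
Step 3: x=[6.3096] v=[-1.9356]
Step 4: x=[5.9374] v=[-2.4814]
Step 5: x=[5.4955] v=[-2.9463]
Step 6: x=[4.9982] v=[-3.3151]
Step 7: x=[4.4618] v=[-3.5757]
Step 8: x=[3.9039] v=[-3.7196]
Step 9: x=[3.3426] v=[-3.7422]
Step 10: x=[2.7962] v=[-3.6427]
Step 11: x=[2.2825] v=[-3.4244]
Step 12: x=[1.8184] v=[-3.0943]
Step 13: x=[1.4189] v=[-2.6633]
Step 14: x=[1.0971] v=[-2.1454]
Step 15: x=[0.8635] v=[-1.5575]
Step 16: x=[0.7257] v=[-0.9188]
Step 17: x=[0.6882] v=[-0.2501]
Step 18: x=[0.7522] v=[0.4267]
First v>=0 after going negative at step 18, time=2.7000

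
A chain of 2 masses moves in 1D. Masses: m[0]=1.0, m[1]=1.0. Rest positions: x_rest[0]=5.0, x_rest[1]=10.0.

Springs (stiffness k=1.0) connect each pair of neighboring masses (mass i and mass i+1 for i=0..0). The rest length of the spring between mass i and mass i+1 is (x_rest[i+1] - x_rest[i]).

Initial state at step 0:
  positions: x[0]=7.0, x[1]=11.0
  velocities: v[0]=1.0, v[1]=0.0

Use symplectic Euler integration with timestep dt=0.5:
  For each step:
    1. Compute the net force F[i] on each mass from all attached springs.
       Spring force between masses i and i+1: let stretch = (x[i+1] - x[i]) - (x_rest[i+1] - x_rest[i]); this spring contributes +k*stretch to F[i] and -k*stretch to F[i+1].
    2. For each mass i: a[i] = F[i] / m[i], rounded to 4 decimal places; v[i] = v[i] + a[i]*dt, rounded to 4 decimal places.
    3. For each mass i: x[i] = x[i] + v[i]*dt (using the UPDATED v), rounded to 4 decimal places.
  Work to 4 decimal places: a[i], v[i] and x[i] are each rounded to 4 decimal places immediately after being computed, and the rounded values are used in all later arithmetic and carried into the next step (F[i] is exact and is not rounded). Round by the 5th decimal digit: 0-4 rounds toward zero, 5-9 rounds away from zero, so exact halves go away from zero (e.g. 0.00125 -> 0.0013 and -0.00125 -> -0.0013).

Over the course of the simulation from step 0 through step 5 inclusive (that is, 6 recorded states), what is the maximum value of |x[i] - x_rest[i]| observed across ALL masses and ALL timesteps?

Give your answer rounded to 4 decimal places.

Step 0: x=[7.0000 11.0000] v=[1.0000 0.0000]
Step 1: x=[7.2500 11.2500] v=[0.5000 0.5000]
Step 2: x=[7.2500 11.7500] v=[0.0000 1.0000]
Step 3: x=[7.1250 12.3750] v=[-0.2500 1.2500]
Step 4: x=[7.0625 12.9375] v=[-0.1250 1.1250]
Step 5: x=[7.2188 13.2813] v=[0.3125 0.6875]
Max displacement = 3.2813

Answer: 3.2813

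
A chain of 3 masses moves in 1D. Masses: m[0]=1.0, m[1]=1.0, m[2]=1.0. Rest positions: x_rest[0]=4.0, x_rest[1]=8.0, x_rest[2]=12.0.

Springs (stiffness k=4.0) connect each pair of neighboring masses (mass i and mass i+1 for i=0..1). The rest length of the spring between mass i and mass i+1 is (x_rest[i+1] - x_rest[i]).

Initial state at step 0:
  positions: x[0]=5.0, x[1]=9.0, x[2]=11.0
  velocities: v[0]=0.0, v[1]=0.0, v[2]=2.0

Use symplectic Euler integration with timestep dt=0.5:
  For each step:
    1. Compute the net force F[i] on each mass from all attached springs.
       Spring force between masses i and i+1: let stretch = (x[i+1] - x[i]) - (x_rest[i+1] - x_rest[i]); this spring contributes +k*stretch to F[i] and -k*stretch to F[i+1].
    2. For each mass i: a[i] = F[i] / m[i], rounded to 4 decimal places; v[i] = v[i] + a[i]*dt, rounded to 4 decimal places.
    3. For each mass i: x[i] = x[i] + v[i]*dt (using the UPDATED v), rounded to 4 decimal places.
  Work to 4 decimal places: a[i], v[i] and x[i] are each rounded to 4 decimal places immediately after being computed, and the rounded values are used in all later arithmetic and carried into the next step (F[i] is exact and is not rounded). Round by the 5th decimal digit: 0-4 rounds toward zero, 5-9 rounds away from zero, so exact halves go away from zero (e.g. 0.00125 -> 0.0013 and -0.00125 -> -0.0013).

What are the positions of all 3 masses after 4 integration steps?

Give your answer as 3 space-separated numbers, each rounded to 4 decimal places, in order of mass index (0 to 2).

Answer: 7.0000 8.0000 14.0000

Derivation:
Step 0: x=[5.0000 9.0000 11.0000] v=[0.0000 0.0000 2.0000]
Step 1: x=[5.0000 7.0000 14.0000] v=[0.0000 -4.0000 6.0000]
Step 2: x=[3.0000 10.0000 14.0000] v=[-4.0000 6.0000 0.0000]
Step 3: x=[4.0000 10.0000 14.0000] v=[2.0000 0.0000 0.0000]
Step 4: x=[7.0000 8.0000 14.0000] v=[6.0000 -4.0000 0.0000]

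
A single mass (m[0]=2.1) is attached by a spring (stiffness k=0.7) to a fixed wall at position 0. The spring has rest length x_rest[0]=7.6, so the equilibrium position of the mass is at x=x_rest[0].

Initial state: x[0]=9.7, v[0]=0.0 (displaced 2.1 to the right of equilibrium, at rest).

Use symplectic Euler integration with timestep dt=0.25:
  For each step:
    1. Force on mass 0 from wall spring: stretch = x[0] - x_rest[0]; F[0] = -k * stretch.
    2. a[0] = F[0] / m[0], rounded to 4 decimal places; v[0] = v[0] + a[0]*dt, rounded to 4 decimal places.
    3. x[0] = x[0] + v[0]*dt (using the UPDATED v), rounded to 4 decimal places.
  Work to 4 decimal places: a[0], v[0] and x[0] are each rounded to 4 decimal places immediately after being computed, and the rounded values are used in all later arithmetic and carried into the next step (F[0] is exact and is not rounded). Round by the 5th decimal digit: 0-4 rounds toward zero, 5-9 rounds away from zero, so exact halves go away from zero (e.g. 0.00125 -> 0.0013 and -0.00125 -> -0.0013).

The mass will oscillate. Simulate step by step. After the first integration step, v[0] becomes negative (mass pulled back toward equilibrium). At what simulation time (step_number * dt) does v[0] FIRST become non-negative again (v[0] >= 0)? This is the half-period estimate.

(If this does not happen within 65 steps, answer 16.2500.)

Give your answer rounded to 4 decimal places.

Step 0: x=[9.7000] v=[0.0000]
Step 1: x=[9.6563] v=[-0.1750]
Step 2: x=[9.5697] v=[-0.3464]
Step 3: x=[9.4421] v=[-0.5106]
Step 4: x=[9.2761] v=[-0.6641]
Step 5: x=[9.0752] v=[-0.8038]
Step 6: x=[8.8435] v=[-0.9267]
Step 7: x=[8.5859] v=[-1.0303]
Step 8: x=[8.3078] v=[-1.1125]
Step 9: x=[8.0149] v=[-1.1715]
Step 10: x=[7.7134] v=[-1.2061]
Step 11: x=[7.4095] v=[-1.2156]
Step 12: x=[7.1096] v=[-1.1997]
Step 13: x=[6.8199] v=[-1.1588]
Step 14: x=[6.5465] v=[-1.0938]
Step 15: x=[6.2950] v=[-1.0060]
Step 16: x=[6.0707] v=[-0.8973]
Step 17: x=[5.8782] v=[-0.7699]
Step 18: x=[5.7216] v=[-0.6264]
Step 19: x=[5.6041] v=[-0.4699]
Step 20: x=[5.5282] v=[-0.3036]
Step 21: x=[5.4955] v=[-0.1310]
Step 22: x=[5.5066] v=[0.0444]
First v>=0 after going negative at step 22, time=5.5000

Answer: 5.5000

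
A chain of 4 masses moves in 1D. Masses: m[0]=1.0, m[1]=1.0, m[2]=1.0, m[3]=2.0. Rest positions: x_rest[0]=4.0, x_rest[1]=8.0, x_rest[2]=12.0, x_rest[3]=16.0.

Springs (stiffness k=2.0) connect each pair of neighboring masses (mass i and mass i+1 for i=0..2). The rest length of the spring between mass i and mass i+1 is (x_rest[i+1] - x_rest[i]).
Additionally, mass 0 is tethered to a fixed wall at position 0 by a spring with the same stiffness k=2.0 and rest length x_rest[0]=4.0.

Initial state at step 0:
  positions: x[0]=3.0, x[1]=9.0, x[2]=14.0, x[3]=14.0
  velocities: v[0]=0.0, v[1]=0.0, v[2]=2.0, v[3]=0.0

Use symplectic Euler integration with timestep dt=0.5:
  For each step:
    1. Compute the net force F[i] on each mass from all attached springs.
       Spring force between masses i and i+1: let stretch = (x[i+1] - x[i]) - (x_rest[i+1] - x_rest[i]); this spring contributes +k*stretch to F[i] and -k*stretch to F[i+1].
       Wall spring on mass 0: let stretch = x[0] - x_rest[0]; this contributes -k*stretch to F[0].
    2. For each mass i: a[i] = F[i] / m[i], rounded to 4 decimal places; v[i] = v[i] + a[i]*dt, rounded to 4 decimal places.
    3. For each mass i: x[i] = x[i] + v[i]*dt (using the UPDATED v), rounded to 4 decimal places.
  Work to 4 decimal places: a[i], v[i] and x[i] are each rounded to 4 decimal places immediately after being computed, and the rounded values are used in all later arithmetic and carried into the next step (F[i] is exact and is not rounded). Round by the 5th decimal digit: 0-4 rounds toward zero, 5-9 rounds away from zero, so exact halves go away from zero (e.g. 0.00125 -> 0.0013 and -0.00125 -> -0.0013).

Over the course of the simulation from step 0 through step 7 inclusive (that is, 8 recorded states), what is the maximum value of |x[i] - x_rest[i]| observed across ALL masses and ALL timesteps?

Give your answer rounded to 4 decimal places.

Answer: 2.4531

Derivation:
Step 0: x=[3.0000 9.0000 14.0000 14.0000] v=[0.0000 0.0000 2.0000 0.0000]
Step 1: x=[4.5000 8.5000 12.5000 15.0000] v=[3.0000 -1.0000 -3.0000 2.0000]
Step 2: x=[5.7500 8.0000 10.2500 16.3750] v=[2.5000 -1.0000 -4.5000 2.7500]
Step 3: x=[5.2500 7.5000 9.9375 17.2188] v=[-1.0000 -1.0000 -0.6250 1.6875]
Step 4: x=[3.2500 7.0938 12.0469 17.2423] v=[-4.0000 -0.8125 4.2188 0.0469]
Step 5: x=[1.5469 7.2422 14.2775 16.9669] v=[-3.4062 0.2968 4.4611 -0.5508]
Step 6: x=[1.9180 8.0606 14.3351 17.0192] v=[0.7422 1.6368 0.1152 0.1045]
Step 7: x=[4.4014 8.9450 12.5975 17.4005] v=[4.9668 1.7687 -3.4752 0.7625]
Max displacement = 2.4531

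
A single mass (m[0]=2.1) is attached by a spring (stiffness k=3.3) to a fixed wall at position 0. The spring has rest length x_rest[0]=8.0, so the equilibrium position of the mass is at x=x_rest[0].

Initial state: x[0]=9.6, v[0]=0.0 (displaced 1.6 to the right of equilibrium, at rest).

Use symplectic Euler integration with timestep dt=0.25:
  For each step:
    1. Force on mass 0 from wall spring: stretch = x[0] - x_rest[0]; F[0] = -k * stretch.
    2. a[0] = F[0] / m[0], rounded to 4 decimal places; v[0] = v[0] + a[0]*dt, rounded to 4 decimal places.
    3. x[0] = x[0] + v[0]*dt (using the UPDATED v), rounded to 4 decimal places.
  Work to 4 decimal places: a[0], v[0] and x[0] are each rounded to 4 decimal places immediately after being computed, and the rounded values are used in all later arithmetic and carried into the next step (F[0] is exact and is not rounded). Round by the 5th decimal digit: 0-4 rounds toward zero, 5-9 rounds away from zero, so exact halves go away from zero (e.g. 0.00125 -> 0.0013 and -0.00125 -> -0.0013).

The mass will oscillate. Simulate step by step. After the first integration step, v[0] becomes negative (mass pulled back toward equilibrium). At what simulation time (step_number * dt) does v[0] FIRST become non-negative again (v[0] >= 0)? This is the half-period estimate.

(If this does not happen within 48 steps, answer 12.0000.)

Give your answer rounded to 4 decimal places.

Step 0: x=[9.6000] v=[0.0000]
Step 1: x=[9.4429] v=[-0.6286]
Step 2: x=[9.1440] v=[-1.1955]
Step 3: x=[8.7328] v=[-1.6449]
Step 4: x=[8.2496] v=[-1.9328]
Step 5: x=[7.7419] v=[-2.0309]
Step 6: x=[7.2595] v=[-1.9295]
Step 7: x=[6.8499] v=[-1.6386]
Step 8: x=[6.5532] v=[-1.1868]
Step 9: x=[6.3986] v=[-0.6184]
Step 10: x=[6.4013] v=[0.0107]
First v>=0 after going negative at step 10, time=2.5000

Answer: 2.5000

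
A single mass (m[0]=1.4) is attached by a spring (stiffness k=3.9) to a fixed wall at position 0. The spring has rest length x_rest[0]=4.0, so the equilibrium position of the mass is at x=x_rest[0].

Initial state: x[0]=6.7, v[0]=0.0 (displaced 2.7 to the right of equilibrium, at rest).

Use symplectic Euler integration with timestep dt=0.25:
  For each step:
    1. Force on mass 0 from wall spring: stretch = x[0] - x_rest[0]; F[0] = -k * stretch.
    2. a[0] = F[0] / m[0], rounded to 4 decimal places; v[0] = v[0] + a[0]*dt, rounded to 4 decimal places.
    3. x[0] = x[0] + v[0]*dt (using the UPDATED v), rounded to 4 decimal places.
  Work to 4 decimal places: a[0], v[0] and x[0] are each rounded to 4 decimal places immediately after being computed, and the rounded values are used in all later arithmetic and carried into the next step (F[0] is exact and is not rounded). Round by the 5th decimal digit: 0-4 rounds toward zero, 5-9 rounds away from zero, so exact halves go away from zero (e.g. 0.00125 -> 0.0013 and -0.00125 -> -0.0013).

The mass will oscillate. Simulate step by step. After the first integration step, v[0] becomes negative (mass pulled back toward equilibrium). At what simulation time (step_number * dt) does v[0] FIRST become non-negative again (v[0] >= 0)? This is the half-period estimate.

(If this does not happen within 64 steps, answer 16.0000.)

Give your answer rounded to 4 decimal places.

Step 0: x=[6.7000] v=[0.0000]
Step 1: x=[6.2299] v=[-1.8804]
Step 2: x=[5.3716] v=[-3.4334]
Step 3: x=[4.2745] v=[-4.3886]
Step 4: x=[3.1296] v=[-4.5798]
Step 5: x=[2.1362] v=[-3.9736]
Step 6: x=[1.4673] v=[-2.6756]
Step 7: x=[1.2394] v=[-0.9118]
Step 8: x=[1.4921] v=[1.0108]
First v>=0 after going negative at step 8, time=2.0000

Answer: 2.0000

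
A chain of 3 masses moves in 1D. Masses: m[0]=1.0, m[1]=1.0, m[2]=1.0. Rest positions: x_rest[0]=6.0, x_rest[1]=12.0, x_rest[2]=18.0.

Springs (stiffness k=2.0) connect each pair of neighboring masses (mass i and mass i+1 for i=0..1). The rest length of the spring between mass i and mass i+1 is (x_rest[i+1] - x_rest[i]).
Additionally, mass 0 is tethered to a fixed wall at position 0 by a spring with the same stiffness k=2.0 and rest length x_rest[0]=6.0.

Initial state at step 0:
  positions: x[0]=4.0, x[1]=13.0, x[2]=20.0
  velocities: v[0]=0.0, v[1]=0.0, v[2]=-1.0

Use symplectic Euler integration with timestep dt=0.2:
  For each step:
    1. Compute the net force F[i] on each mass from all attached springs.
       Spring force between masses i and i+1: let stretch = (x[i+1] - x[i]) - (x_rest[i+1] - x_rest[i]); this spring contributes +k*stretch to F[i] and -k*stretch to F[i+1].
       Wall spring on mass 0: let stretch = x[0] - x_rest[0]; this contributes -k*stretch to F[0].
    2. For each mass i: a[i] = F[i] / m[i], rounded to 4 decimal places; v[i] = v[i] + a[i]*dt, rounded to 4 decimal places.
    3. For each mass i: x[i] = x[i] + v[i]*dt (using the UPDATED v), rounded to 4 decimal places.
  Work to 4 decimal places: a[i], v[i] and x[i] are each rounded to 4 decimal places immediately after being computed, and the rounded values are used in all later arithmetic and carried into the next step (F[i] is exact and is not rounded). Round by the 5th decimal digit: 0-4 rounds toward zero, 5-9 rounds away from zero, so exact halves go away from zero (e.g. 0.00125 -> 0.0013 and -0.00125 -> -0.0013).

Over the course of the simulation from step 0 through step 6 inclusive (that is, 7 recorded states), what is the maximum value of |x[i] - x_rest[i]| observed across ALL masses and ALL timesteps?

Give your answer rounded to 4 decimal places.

Answer: 2.1840

Derivation:
Step 0: x=[4.0000 13.0000 20.0000] v=[0.0000 0.0000 -1.0000]
Step 1: x=[4.4000 12.8400 19.7200] v=[2.0000 -0.8000 -1.4000]
Step 2: x=[5.1232 12.5552 19.3696] v=[3.6160 -1.4240 -1.7520]
Step 3: x=[6.0311 12.2210 18.9540] v=[4.5395 -1.6710 -2.0778]
Step 4: x=[6.9517 11.9302 18.4798] v=[4.6030 -1.4538 -2.3710]
Step 5: x=[7.7144 11.7651 17.9616] v=[3.8137 -0.8254 -2.5908]
Step 6: x=[8.1840 11.7717 17.4277] v=[2.3482 0.0329 -2.6694]
Max displacement = 2.1840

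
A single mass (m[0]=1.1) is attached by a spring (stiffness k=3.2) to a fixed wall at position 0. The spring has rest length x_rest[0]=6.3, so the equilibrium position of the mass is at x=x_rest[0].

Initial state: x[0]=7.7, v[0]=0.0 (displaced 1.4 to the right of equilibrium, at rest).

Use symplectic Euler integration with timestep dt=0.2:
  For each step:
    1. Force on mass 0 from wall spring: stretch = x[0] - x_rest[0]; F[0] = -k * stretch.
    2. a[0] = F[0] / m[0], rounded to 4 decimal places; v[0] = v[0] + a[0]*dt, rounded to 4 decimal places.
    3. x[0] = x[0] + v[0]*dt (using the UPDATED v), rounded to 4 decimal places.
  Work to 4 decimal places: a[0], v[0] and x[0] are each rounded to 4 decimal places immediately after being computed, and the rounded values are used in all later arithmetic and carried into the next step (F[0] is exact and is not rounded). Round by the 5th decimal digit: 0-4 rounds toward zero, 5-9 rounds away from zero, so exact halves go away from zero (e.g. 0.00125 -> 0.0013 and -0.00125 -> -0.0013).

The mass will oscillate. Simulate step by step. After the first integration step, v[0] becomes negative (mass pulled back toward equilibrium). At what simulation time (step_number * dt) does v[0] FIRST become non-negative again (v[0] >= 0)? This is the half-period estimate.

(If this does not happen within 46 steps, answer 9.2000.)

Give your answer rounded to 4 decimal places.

Step 0: x=[7.7000] v=[0.0000]
Step 1: x=[7.5371] v=[-0.8145]
Step 2: x=[7.2302] v=[-1.5343]
Step 3: x=[6.8151] v=[-2.0755]
Step 4: x=[6.3401] v=[-2.3752]
Step 5: x=[5.8604] v=[-2.3985]
Step 6: x=[5.4319] v=[-2.1427]
Step 7: x=[5.1044] v=[-1.6376]
Step 8: x=[4.9160] v=[-0.9420]
Step 9: x=[4.8886] v=[-0.1368]
Step 10: x=[5.0255] v=[0.6844]
First v>=0 after going negative at step 10, time=2.0000

Answer: 2.0000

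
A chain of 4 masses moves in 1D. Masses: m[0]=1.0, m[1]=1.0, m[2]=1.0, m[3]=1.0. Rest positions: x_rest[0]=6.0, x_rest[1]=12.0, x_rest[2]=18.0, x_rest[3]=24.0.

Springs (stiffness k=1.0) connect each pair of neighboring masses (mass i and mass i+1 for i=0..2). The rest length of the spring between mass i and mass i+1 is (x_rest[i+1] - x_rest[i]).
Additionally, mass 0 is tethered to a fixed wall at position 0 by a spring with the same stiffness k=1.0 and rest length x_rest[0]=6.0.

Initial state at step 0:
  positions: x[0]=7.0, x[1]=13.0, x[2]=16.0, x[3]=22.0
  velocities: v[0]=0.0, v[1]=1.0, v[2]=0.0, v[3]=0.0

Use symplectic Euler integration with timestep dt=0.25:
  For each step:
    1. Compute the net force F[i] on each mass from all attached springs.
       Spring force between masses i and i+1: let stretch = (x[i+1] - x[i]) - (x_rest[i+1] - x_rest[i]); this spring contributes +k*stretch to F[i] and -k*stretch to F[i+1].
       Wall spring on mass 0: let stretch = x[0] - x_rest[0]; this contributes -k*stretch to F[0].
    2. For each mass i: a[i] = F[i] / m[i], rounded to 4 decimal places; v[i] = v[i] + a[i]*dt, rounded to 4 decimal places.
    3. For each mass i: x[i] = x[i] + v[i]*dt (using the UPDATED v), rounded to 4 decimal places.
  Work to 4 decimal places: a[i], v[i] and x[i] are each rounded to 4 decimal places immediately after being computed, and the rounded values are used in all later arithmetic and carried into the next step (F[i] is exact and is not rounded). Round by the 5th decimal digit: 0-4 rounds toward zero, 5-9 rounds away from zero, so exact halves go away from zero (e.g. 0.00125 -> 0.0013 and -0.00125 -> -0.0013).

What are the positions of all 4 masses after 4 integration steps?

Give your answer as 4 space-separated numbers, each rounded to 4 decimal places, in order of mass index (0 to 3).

Step 0: x=[7.0000 13.0000 16.0000 22.0000] v=[0.0000 1.0000 0.0000 0.0000]
Step 1: x=[6.9375 13.0625 16.1875 22.0000] v=[-0.2500 0.2500 0.7500 0.0000]
Step 2: x=[6.8242 12.9375 16.5430 22.0117] v=[-0.4531 -0.5000 1.4219 0.0469]
Step 3: x=[6.6665 12.6558 17.0149 22.0566] v=[-0.6308 -1.1270 1.8877 0.1797]
Step 4: x=[6.4665 12.2722 17.5295 22.1614] v=[-0.8001 -1.5346 2.0584 0.4193]

Answer: 6.4665 12.2722 17.5295 22.1614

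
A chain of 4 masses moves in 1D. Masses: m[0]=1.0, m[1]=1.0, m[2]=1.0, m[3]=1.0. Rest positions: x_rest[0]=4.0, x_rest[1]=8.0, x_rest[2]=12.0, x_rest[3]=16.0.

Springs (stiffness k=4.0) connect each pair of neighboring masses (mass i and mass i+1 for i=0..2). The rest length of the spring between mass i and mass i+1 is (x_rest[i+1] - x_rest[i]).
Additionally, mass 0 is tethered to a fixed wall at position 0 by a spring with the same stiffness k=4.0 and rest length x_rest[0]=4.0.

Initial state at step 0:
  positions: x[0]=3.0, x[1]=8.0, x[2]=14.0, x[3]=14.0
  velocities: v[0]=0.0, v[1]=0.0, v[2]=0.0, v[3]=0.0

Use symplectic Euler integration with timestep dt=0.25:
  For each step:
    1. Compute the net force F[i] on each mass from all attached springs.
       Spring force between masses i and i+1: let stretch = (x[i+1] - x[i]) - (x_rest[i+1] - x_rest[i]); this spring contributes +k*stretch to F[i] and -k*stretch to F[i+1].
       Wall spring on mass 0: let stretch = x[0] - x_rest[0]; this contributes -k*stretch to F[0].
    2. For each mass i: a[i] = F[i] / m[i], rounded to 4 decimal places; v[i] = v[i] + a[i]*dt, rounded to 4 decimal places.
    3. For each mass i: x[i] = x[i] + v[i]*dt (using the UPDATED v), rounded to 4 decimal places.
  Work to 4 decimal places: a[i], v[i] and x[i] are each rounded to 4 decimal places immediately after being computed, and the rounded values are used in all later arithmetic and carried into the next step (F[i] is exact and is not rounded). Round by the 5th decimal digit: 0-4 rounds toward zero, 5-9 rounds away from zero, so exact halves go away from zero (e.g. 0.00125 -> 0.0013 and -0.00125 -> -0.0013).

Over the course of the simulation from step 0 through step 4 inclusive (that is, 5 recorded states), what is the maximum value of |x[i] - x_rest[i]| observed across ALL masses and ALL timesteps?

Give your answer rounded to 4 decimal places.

Step 0: x=[3.0000 8.0000 14.0000 14.0000] v=[0.0000 0.0000 0.0000 0.0000]
Step 1: x=[3.5000 8.2500 12.5000 15.0000] v=[2.0000 1.0000 -6.0000 4.0000]
Step 2: x=[4.3125 8.3750 10.5625 16.3750] v=[3.2500 0.5000 -7.7500 5.5000]
Step 3: x=[5.0625 8.0313 9.5313 17.2969] v=[3.0000 -1.3750 -4.1250 3.6875]
Step 4: x=[5.2891 7.3204 10.0665 17.2774] v=[0.9063 -2.8438 2.1406 -0.0781]
Max displacement = 2.4687

Answer: 2.4687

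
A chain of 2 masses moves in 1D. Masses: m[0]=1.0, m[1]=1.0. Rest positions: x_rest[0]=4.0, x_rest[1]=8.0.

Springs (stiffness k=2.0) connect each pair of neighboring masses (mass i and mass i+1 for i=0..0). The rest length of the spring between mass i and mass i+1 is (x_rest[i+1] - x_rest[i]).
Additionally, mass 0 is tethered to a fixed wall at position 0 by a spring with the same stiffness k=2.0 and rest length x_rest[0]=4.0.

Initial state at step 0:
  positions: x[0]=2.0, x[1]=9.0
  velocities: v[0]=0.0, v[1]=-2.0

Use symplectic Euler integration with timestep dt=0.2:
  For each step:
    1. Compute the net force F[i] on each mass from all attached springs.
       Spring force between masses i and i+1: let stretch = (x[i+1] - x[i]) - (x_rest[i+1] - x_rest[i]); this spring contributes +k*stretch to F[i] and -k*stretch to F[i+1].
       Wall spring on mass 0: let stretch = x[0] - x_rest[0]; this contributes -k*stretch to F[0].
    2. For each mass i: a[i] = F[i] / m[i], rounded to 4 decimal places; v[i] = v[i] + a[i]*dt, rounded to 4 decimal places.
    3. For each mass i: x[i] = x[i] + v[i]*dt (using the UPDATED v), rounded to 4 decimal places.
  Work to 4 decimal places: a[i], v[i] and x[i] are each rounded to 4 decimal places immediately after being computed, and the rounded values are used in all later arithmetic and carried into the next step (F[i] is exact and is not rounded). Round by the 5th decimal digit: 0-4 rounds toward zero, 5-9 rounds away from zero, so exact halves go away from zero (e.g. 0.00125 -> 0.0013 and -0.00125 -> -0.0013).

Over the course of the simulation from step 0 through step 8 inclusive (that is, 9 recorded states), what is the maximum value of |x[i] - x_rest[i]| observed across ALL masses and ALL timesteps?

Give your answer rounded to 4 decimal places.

Step 0: x=[2.0000 9.0000] v=[0.0000 -2.0000]
Step 1: x=[2.4000 8.3600] v=[2.0000 -3.2000]
Step 2: x=[3.0848 7.5632] v=[3.4240 -3.9840]
Step 3: x=[3.8811 6.7281] v=[3.9814 -4.1754]
Step 4: x=[4.5947 5.9853] v=[3.5678 -3.7142]
Step 5: x=[5.0519 5.4512] v=[2.2862 -2.6704]
Step 6: x=[5.1369 5.2052] v=[0.4252 -1.2301]
Step 7: x=[4.8165 5.2737] v=[-1.6022 0.3426]
Step 8: x=[4.1473 5.6256] v=[-3.3459 1.7597]
Max displacement = 2.7948

Answer: 2.7948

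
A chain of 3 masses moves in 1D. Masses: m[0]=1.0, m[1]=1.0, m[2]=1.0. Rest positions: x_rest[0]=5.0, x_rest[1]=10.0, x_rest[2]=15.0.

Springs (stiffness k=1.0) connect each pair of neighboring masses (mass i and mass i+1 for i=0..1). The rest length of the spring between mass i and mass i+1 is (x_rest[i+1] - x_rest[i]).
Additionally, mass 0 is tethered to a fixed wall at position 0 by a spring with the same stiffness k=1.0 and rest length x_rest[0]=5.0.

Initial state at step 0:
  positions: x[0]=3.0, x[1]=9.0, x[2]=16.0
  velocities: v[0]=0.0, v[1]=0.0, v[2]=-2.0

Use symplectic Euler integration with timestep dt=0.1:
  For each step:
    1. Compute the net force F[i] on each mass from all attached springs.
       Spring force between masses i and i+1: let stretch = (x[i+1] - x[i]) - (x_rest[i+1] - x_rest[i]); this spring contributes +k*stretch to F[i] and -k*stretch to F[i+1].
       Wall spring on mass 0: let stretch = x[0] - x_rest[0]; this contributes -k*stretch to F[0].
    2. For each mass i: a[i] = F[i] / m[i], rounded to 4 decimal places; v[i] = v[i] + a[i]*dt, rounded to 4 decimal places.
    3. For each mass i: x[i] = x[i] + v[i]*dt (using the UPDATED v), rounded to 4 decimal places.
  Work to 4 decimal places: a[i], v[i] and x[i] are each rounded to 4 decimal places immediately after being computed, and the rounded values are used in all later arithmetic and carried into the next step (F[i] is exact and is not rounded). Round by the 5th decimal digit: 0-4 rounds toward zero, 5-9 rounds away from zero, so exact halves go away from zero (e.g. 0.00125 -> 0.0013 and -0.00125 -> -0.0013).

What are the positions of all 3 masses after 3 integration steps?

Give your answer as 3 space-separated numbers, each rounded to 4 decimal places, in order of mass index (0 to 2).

Step 0: x=[3.0000 9.0000 16.0000] v=[0.0000 0.0000 -2.0000]
Step 1: x=[3.0300 9.0100 15.7800] v=[0.3000 0.1000 -2.2000]
Step 2: x=[3.0895 9.0279 15.5423] v=[0.5950 0.1790 -2.3770]
Step 3: x=[3.1775 9.0516 15.2895] v=[0.8799 0.2366 -2.5284]

Answer: 3.1775 9.0516 15.2895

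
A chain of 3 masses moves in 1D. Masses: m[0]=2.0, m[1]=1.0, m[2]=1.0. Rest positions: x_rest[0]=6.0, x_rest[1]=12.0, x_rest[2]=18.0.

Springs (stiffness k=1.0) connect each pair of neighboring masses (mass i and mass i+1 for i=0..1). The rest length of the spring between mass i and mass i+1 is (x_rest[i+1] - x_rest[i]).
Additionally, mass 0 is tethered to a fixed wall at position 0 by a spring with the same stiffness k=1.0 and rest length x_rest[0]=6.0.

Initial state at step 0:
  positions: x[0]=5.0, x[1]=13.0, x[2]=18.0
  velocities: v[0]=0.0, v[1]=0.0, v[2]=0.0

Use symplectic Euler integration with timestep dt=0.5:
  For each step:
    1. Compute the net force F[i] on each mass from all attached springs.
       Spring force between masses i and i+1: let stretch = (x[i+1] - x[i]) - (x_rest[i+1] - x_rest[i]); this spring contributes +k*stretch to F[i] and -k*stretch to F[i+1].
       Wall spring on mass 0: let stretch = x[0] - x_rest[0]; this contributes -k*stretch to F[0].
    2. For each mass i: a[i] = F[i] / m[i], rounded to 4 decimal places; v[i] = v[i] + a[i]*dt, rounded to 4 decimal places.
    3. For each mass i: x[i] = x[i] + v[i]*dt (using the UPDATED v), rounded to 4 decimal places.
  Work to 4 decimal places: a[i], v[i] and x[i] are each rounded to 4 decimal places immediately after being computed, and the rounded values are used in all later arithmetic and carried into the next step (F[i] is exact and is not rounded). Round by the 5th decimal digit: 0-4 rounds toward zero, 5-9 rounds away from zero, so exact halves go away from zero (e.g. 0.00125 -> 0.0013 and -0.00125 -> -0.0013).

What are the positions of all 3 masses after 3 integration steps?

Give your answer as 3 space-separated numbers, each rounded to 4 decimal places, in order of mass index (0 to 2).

Answer: 6.4258 10.7813 18.4453

Derivation:
Step 0: x=[5.0000 13.0000 18.0000] v=[0.0000 0.0000 0.0000]
Step 1: x=[5.3750 12.2500 18.2500] v=[0.7500 -1.5000 0.5000]
Step 2: x=[5.9375 11.2813 18.5000] v=[1.1250 -1.9375 0.5000]
Step 3: x=[6.4258 10.7813 18.4453] v=[0.9766 -1.0001 -0.1094]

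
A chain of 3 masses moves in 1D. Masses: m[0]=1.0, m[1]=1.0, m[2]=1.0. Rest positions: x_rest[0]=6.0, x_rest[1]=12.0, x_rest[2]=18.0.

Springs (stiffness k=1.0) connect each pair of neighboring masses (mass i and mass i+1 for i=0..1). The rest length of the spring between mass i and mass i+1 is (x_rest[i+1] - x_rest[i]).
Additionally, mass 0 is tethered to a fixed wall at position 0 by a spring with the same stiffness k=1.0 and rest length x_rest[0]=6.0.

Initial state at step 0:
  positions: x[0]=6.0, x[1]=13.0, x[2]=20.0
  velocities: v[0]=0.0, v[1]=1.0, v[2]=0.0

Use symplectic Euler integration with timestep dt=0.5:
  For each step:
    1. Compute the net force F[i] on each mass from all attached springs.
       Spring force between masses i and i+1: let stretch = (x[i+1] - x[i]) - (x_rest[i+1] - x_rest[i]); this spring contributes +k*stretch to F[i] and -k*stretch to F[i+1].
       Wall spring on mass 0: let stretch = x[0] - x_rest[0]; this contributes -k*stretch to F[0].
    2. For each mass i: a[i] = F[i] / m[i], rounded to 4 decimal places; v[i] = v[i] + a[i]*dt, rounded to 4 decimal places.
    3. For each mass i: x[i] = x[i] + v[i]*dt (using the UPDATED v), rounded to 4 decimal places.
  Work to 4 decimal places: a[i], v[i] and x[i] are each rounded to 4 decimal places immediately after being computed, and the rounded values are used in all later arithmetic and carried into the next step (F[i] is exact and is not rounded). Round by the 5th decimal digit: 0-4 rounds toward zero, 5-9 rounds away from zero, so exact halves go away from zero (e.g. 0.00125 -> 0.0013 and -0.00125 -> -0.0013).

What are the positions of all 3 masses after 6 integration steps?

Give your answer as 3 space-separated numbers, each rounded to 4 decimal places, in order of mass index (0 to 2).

Answer: 6.8694 12.8798 19.0131

Derivation:
Step 0: x=[6.0000 13.0000 20.0000] v=[0.0000 1.0000 0.0000]
Step 1: x=[6.2500 13.5000 19.7500] v=[0.5000 1.0000 -0.5000]
Step 2: x=[6.7500 13.7500 19.4375] v=[1.0000 0.5000 -0.6250]
Step 3: x=[7.3125 13.6719 19.2031] v=[1.1250 -0.1563 -0.4688]
Step 4: x=[7.6368 13.3867 19.0859] v=[0.6485 -0.5704 -0.2344]
Step 5: x=[7.4893 13.0888 19.0439] v=[-0.2950 -0.5958 -0.0840]
Step 6: x=[6.8694 12.8798 19.0131] v=[-1.2399 -0.4180 -0.0616]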